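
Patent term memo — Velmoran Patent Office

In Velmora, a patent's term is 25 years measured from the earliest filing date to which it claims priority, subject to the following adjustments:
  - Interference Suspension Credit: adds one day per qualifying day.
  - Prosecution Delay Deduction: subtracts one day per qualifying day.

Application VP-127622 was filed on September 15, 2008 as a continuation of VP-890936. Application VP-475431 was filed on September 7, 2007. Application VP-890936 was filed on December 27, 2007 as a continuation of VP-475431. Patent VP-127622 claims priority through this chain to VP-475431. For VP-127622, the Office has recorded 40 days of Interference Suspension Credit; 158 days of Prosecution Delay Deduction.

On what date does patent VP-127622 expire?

Earliest priority filing: 7 September 2007.
Base term: 7 September 2007 + 25 years → 7 September 2032.
Interference Suspension Credit: +40 days → 17 October 2032.
Prosecution Delay Deduction: −158 days → 12 May 2032.

May 12, 2032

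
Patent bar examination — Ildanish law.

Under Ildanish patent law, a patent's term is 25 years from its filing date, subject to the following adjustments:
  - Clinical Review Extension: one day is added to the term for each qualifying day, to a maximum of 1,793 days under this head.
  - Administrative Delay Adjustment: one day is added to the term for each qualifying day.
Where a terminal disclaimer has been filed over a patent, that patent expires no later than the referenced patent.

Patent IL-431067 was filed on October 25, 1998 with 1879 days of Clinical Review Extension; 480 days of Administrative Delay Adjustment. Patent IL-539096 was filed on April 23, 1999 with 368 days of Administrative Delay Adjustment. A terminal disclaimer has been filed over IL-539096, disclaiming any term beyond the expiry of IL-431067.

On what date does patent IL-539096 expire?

Natural term of IL-539096:
  Base: filing + 25 years → 23 April 2024.
  Administrative Delay Adjustment: +368 days → 26 April 2025.
Expiry of referenced patent IL-431067:
  Base: filing + 25 years → 25 October 2023.
  Clinical Review Extension: 1879 days claimed exceeds the 1793-day cap, so +1793 days → 21 September 2028.
  Administrative Delay Adjustment: +480 days → 14 January 2030.
Terminal disclaimer: IL-539096 expires on the earlier of 26 April 2025 and 14 January 2030.

April 26, 2025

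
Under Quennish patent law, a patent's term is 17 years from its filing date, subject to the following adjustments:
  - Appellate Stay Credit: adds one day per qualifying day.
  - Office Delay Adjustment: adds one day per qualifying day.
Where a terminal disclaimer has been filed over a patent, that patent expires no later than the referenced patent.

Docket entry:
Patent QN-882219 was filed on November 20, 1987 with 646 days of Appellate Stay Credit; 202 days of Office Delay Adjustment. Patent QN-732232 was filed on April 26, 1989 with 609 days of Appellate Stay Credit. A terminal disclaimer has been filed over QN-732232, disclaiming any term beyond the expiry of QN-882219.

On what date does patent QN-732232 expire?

Natural term of QN-732232:
  Base: filing + 17 years → 26 April 2006.
  Appellate Stay Credit: +609 days → 26 December 2007.
Expiry of referenced patent QN-882219:
  Base: filing + 17 years → 20 November 2004.
  Appellate Stay Credit: +646 days → 28 August 2006.
  Office Delay Adjustment: +202 days → 18 March 2007.
Terminal disclaimer: QN-732232 expires on the earlier of 26 December 2007 and 18 March 2007.

2007-03-18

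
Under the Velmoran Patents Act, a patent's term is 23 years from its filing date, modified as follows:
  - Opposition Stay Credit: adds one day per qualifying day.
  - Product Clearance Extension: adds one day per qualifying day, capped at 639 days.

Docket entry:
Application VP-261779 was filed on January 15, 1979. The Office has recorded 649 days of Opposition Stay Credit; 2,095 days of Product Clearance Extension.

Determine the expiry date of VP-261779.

July 26, 2005

Base term: filing date + 23 years → 15 January 2002.
Opposition Stay Credit: +649 days → 26 October 2003.
Product Clearance Extension: 2095 days claimed exceeds the 639-day cap, so +639 days → 26 July 2005.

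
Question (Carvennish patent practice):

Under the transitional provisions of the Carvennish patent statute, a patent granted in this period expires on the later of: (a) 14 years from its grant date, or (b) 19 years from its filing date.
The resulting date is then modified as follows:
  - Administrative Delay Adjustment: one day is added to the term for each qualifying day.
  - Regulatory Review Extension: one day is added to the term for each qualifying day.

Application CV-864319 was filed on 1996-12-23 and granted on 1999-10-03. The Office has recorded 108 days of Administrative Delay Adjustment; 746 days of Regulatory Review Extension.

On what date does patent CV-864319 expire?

2018-04-25

(a) grant + 14 years → 3 October 2013.
(b) filing + 19 years → 23 December 2015.
Later of the two: 23 December 2015.
Administrative Delay Adjustment: +108 days → 9 April 2016.
Regulatory Review Extension: +746 days → 25 April 2018.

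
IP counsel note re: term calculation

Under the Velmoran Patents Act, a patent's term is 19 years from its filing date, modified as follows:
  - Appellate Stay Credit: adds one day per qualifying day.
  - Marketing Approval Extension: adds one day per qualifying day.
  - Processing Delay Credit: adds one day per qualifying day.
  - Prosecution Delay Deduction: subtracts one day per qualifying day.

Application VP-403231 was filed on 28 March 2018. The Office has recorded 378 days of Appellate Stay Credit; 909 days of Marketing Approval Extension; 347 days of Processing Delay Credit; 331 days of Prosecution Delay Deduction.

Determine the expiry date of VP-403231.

Base term: filing date + 19 years → 28 March 2037.
Appellate Stay Credit: +378 days → 10 April 2038.
Marketing Approval Extension: +909 days → 5 October 2040.
Processing Delay Credit: +347 days → 17 September 2041.
Prosecution Delay Deduction: −331 days → 21 October 2040.

October 21, 2040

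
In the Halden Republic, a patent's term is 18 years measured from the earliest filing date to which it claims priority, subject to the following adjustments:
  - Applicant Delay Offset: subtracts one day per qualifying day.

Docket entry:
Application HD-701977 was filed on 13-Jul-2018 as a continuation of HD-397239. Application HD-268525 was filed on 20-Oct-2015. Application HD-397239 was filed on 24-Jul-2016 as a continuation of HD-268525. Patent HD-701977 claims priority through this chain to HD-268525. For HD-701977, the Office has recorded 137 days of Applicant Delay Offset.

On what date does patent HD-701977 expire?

June 5, 2033

Earliest priority filing: 20 October 2015.
Base term: 20 October 2015 + 18 years → 20 October 2033.
Applicant Delay Offset: −137 days → 5 June 2033.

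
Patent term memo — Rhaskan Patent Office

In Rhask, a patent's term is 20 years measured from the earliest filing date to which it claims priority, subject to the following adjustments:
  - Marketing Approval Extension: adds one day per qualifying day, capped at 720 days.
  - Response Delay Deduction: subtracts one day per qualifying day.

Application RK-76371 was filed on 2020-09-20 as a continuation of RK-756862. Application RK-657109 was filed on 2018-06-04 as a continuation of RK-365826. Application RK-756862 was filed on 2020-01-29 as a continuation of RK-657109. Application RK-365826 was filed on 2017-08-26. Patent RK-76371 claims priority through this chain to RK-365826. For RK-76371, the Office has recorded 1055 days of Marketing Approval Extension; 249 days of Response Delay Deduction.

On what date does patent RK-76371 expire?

Earliest priority filing: 26 August 2017.
Base term: 26 August 2017 + 20 years → 26 August 2037.
Marketing Approval Extension: 1055 days claimed exceeds the 720-day cap, so +720 days → 16 August 2039.
Response Delay Deduction: −249 days → 10 December 2038.

December 10, 2038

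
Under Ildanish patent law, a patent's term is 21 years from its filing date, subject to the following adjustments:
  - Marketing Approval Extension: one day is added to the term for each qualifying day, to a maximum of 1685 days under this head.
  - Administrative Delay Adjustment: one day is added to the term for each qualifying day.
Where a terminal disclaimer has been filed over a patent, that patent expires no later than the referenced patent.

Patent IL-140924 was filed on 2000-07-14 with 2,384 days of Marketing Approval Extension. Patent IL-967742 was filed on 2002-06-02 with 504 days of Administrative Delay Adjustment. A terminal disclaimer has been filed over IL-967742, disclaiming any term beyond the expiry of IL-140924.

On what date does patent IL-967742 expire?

Natural term of IL-967742:
  Base: filing + 21 years → 2 June 2023.
  Administrative Delay Adjustment: +504 days → 18 October 2024.
Expiry of referenced patent IL-140924:
  Base: filing + 21 years → 14 July 2021.
  Marketing Approval Extension: 2384 days claimed exceeds the 1685-day cap, so +1685 days → 23 February 2026.
Terminal disclaimer: IL-967742 expires on the earlier of 18 October 2024 and 23 February 2026.

2024-10-18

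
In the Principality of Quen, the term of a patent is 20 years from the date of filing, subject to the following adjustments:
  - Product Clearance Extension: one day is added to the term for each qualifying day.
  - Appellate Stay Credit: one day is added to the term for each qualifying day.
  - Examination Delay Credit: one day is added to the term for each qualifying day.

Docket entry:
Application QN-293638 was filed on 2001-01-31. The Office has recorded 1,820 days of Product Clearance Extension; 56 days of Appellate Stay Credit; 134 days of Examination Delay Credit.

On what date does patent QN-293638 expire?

August 3, 2026

Base term: filing date + 20 years → 31 January 2021.
Product Clearance Extension: +1820 days → 25 January 2026.
Appellate Stay Credit: +56 days → 22 March 2026.
Examination Delay Credit: +134 days → 3 August 2026.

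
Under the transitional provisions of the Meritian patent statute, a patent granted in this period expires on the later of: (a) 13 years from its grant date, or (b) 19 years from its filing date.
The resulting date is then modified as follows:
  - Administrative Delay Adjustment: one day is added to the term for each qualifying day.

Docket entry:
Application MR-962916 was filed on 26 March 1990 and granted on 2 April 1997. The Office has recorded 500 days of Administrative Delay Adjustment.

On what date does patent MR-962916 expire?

August 15, 2011

(a) grant + 13 years → 2 April 2010.
(b) filing + 19 years → 26 March 2009.
Later of the two: 2 April 2010.
Administrative Delay Adjustment: +500 days → 15 August 2011.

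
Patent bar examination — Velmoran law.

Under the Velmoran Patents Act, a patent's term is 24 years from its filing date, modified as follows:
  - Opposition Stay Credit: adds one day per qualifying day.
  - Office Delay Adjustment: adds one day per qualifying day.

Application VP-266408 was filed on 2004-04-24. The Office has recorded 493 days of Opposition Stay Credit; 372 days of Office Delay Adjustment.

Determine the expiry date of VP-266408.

Base term: filing date + 24 years → 24 April 2028.
Opposition Stay Credit: +493 days → 30 August 2029.
Office Delay Adjustment: +372 days → 6 September 2030.

September 6, 2030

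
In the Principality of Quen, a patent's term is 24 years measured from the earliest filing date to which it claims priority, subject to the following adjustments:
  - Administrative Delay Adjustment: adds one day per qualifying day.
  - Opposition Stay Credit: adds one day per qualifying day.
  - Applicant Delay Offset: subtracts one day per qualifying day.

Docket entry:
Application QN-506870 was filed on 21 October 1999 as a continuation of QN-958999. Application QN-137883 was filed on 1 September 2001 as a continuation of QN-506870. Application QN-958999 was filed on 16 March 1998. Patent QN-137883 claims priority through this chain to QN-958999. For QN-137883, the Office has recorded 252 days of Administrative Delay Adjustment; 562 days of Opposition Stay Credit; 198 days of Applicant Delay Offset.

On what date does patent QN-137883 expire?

November 22, 2023

Earliest priority filing: 16 March 1998.
Base term: 16 March 1998 + 24 years → 16 March 2022.
Administrative Delay Adjustment: +252 days → 23 November 2022.
Opposition Stay Credit: +562 days → 7 June 2024.
Applicant Delay Offset: −198 days → 22 November 2023.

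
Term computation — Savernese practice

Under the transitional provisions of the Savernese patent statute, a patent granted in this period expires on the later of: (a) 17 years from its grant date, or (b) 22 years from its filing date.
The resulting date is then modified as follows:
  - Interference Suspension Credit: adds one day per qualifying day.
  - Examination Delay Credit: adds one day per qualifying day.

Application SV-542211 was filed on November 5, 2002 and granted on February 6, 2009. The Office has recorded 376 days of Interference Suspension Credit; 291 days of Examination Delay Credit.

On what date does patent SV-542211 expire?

December 5, 2027

(a) grant + 17 years → 6 February 2026.
(b) filing + 22 years → 5 November 2024.
Later of the two: 6 February 2026.
Interference Suspension Credit: +376 days → 17 February 2027.
Examination Delay Credit: +291 days → 5 December 2027.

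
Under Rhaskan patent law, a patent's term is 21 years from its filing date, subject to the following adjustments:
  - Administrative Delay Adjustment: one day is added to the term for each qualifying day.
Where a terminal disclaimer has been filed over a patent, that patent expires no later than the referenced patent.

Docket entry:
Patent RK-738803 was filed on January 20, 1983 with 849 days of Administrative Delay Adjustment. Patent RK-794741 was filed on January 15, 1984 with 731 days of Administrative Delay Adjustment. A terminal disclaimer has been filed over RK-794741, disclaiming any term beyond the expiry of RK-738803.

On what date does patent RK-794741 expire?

May 18, 2006

Natural term of RK-794741:
  Base: filing + 21 years → 15 January 2005.
  Administrative Delay Adjustment: +731 days → 16 January 2007.
Expiry of referenced patent RK-738803:
  Base: filing + 21 years → 20 January 2004.
  Administrative Delay Adjustment: +849 days → 18 May 2006.
Terminal disclaimer: RK-794741 expires on the earlier of 16 January 2007 and 18 May 2006.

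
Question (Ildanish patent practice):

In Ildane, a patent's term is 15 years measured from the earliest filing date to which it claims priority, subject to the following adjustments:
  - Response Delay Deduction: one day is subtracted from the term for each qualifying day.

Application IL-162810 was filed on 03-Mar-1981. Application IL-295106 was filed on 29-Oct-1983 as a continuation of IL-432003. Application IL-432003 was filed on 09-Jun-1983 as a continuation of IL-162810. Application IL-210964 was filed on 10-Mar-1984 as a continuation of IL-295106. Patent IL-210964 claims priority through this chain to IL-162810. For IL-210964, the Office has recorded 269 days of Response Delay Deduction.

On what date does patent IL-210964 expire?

Earliest priority filing: 3 March 1981.
Base term: 3 March 1981 + 15 years → 3 March 1996.
Response Delay Deduction: −269 days → 8 June 1995.

1995-06-08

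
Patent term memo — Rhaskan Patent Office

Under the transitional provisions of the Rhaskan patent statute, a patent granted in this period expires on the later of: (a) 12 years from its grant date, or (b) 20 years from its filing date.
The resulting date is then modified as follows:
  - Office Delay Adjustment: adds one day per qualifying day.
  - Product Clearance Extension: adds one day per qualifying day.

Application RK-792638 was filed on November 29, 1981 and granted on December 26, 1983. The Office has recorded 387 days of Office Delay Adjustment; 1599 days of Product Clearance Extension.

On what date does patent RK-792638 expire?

(a) grant + 12 years → 26 December 1995.
(b) filing + 20 years → 29 November 2001.
Later of the two: 29 November 2001.
Office Delay Adjustment: +387 days → 21 December 2002.
Product Clearance Extension: +1599 days → 8 May 2007.

May 8, 2007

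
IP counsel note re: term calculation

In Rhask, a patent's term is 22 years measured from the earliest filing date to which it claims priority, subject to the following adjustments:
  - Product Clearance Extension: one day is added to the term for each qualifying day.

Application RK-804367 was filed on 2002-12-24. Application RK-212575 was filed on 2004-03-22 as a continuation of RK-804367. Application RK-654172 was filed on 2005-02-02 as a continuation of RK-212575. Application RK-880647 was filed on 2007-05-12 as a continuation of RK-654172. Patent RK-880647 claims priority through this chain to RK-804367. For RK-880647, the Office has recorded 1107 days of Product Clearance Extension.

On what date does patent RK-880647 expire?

Earliest priority filing: 24 December 2002.
Base term: 24 December 2002 + 22 years → 24 December 2024.
Product Clearance Extension: +1107 days → 5 January 2028.

2028-01-05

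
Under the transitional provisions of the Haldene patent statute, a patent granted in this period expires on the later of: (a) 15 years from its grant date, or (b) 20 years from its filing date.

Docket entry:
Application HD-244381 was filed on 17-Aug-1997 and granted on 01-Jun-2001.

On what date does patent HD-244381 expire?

(a) grant + 15 years → 1 June 2016.
(b) filing + 20 years → 17 August 2017.
Later of the two: 17 August 2017.

August 17, 2017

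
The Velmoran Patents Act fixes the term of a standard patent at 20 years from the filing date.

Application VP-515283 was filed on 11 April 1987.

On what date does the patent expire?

Filing date + 20 years → 11 April 2007.

2007-04-11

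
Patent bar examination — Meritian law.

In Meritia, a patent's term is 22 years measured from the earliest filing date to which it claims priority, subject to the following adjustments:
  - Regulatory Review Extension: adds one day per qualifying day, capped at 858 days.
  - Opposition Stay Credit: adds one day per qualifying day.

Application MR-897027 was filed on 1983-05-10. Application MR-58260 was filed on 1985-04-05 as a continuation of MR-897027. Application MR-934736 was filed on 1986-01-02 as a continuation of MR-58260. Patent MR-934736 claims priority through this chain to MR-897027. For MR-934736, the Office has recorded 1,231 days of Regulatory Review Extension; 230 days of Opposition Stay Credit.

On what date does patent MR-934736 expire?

May 2, 2008

Earliest priority filing: 10 May 1983.
Base term: 10 May 1983 + 22 years → 10 May 2005.
Regulatory Review Extension: 1231 days claimed exceeds the 858-day cap, so +858 days → 15 September 2007.
Opposition Stay Credit: +230 days → 2 May 2008.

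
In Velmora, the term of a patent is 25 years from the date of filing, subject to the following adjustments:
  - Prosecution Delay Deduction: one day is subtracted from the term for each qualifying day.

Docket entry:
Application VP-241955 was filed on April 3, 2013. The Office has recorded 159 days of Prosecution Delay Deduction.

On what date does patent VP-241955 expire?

2037-10-26

Base term: filing date + 25 years → 3 April 2038.
Prosecution Delay Deduction: −159 days → 26 October 2037.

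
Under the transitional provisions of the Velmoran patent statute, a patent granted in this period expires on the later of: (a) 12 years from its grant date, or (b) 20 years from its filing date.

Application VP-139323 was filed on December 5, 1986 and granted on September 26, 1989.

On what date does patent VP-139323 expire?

(a) grant + 12 years → 26 September 2001.
(b) filing + 20 years → 5 December 2006.
Later of the two: 5 December 2006.

2006-12-05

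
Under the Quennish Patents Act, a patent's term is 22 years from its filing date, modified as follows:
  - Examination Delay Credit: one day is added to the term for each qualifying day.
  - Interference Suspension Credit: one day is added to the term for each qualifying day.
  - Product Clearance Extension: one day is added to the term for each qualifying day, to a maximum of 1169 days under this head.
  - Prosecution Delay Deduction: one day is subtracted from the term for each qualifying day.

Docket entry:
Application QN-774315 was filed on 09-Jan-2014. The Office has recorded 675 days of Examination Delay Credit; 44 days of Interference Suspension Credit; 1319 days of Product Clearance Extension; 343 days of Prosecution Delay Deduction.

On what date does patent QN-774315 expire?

Base term: filing date + 22 years → 9 January 2036.
Examination Delay Credit: +675 days → 14 November 2037.
Interference Suspension Credit: +44 days → 28 December 2037.
Product Clearance Extension: 1319 days claimed exceeds the 1169-day cap, so +1169 days → 11 March 2041.
Prosecution Delay Deduction: −343 days → 2 April 2040.

April 2, 2040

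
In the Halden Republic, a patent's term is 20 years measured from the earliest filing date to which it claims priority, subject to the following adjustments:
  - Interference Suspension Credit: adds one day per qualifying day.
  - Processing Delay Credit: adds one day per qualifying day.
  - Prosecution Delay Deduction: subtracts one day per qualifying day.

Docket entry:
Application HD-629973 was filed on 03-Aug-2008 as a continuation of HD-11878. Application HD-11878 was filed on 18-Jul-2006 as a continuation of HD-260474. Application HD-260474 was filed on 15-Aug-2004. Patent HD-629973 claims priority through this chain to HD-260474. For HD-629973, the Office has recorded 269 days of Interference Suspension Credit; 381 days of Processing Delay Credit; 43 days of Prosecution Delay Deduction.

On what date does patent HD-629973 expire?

2026-04-14

Earliest priority filing: 15 August 2004.
Base term: 15 August 2004 + 20 years → 15 August 2024.
Interference Suspension Credit: +269 days → 11 May 2025.
Processing Delay Credit: +381 days → 27 May 2026.
Prosecution Delay Deduction: −43 days → 14 April 2026.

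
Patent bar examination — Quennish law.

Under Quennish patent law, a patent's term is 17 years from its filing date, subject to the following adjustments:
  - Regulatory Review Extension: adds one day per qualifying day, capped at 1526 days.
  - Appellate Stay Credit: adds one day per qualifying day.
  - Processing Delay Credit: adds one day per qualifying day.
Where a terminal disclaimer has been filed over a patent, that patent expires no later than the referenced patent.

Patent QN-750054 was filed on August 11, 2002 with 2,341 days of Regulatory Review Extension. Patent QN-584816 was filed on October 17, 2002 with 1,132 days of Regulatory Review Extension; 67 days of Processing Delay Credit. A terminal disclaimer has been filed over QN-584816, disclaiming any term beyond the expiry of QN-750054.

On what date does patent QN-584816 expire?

January 28, 2023

Natural term of QN-584816:
  Base: filing + 17 years → 17 October 2019.
  Regulatory Review Extension: 1132 days (within the 1526-day cap) → +1132 days → 22 November 2022.
  Processing Delay Credit: +67 days → 28 January 2023.
Expiry of referenced patent QN-750054:
  Base: filing + 17 years → 11 August 2019.
  Regulatory Review Extension: 2341 days claimed exceeds the 1526-day cap, so +1526 days → 15 October 2023.
Terminal disclaimer: QN-584816 expires on the earlier of 28 January 2023 and 15 October 2023.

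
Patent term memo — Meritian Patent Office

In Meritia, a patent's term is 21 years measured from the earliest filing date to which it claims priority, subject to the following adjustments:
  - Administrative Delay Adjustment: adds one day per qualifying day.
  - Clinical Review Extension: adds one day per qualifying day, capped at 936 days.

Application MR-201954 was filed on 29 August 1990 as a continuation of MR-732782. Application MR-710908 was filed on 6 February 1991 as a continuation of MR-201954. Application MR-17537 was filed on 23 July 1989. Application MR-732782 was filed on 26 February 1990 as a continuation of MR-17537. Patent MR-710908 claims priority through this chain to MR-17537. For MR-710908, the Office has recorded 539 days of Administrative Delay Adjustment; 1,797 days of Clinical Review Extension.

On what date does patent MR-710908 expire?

August 6, 2014

Earliest priority filing: 23 July 1989.
Base term: 23 July 1989 + 21 years → 23 July 2010.
Administrative Delay Adjustment: +539 days → 13 January 2012.
Clinical Review Extension: 1797 days claimed exceeds the 936-day cap, so +936 days → 6 August 2014.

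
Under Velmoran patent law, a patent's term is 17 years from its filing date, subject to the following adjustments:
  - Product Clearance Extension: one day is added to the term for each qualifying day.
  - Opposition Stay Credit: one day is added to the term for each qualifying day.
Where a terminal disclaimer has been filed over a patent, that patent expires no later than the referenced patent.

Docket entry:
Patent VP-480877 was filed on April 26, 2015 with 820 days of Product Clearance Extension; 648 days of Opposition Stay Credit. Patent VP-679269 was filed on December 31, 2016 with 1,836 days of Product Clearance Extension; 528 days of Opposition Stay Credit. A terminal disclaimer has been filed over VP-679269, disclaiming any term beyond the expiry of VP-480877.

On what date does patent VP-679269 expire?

2036-05-03

Natural term of VP-679269:
  Base: filing + 17 years → 31 December 2033.
  Product Clearance Extension: +1836 days → 10 January 2039.
  Opposition Stay Credit: +528 days → 21 June 2040.
Expiry of referenced patent VP-480877:
  Base: filing + 17 years → 26 April 2032.
  Product Clearance Extension: +820 days → 25 July 2034.
  Opposition Stay Credit: +648 days → 3 May 2036.
Terminal disclaimer: VP-679269 expires on the earlier of 21 June 2040 and 3 May 2036.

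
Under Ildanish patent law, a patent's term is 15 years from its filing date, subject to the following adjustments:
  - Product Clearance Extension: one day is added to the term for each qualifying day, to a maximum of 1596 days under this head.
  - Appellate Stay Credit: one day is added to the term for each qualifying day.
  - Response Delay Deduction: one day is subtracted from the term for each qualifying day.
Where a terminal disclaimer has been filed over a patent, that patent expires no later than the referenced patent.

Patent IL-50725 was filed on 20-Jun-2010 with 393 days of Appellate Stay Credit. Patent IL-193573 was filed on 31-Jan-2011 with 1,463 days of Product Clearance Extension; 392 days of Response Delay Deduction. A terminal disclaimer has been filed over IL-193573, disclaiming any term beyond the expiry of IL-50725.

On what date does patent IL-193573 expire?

Natural term of IL-193573:
  Base: filing + 15 years → 31 January 2026.
  Product Clearance Extension: 1463 days (within the 1596-day cap) → +1463 days → 2 February 2030.
  Response Delay Deduction: −392 days → 6 January 2029.
Expiry of referenced patent IL-50725:
  Base: filing + 15 years → 20 June 2025.
  Appellate Stay Credit: +393 days → 18 July 2026.
Terminal disclaimer: IL-193573 expires on the earlier of 6 January 2029 and 18 July 2026.

2026-07-18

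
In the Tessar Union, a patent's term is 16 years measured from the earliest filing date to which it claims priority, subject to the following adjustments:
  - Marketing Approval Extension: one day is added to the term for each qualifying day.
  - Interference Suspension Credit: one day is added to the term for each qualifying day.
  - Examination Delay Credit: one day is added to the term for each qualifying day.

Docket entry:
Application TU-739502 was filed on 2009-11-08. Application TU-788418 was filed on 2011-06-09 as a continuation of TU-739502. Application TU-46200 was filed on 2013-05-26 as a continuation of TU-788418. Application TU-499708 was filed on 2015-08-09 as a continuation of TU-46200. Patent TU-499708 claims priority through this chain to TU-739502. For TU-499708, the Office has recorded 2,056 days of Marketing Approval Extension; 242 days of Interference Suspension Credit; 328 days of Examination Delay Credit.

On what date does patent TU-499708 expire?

Earliest priority filing: 8 November 2009.
Base term: 8 November 2009 + 16 years → 8 November 2025.
Marketing Approval Extension: +2056 days → 26 June 2031.
Interference Suspension Credit: +242 days → 23 February 2032.
Examination Delay Credit: +328 days → 16 January 2033.

2033-01-16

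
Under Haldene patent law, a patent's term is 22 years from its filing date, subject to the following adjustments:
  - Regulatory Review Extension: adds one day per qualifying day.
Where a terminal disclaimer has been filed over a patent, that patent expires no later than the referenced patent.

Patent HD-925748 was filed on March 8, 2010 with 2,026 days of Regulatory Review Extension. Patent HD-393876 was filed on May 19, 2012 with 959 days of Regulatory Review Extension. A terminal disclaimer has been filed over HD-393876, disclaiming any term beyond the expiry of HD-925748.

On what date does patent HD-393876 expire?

January 2, 2037

Natural term of HD-393876:
  Base: filing + 22 years → 19 May 2034.
  Regulatory Review Extension: +959 days → 2 January 2037.
Expiry of referenced patent HD-925748:
  Base: filing + 22 years → 8 March 2032.
  Regulatory Review Extension: +2026 days → 24 September 2037.
Terminal disclaimer: HD-393876 expires on the earlier of 2 January 2037 and 24 September 2037.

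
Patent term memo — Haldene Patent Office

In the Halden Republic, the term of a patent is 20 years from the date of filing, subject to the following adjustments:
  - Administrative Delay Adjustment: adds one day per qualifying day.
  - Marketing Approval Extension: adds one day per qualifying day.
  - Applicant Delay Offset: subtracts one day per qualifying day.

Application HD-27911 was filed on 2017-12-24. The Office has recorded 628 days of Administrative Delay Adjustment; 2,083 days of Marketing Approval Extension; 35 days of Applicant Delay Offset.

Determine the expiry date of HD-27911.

April 22, 2045

Base term: filing date + 20 years → 24 December 2037.
Administrative Delay Adjustment: +628 days → 13 September 2039.
Marketing Approval Extension: +2083 days → 27 May 2045.
Applicant Delay Offset: −35 days → 22 April 2045.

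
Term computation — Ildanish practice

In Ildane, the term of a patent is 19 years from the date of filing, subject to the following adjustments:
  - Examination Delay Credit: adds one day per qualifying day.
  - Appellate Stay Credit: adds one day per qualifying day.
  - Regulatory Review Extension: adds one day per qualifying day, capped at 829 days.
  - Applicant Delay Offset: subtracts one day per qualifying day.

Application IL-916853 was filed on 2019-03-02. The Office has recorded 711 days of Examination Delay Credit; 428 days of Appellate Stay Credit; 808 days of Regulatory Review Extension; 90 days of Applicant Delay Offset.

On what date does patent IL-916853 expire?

April 2, 2043

Base term: filing date + 19 years → 2 March 2038.
Examination Delay Credit: +711 days → 11 February 2040.
Appellate Stay Credit: +428 days → 14 April 2041.
Regulatory Review Extension: 808 days (within the 829-day cap) → +808 days → 1 July 2043.
Applicant Delay Offset: −90 days → 2 April 2043.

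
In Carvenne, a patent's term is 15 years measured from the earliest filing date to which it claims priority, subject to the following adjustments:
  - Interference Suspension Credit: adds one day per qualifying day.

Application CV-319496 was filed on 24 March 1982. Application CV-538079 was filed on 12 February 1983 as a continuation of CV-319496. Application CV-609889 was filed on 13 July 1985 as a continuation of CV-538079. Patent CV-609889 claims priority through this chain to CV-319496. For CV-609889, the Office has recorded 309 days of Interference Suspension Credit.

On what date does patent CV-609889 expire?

Earliest priority filing: 24 March 1982.
Base term: 24 March 1982 + 15 years → 24 March 1997.
Interference Suspension Credit: +309 days → 27 January 1998.

1998-01-27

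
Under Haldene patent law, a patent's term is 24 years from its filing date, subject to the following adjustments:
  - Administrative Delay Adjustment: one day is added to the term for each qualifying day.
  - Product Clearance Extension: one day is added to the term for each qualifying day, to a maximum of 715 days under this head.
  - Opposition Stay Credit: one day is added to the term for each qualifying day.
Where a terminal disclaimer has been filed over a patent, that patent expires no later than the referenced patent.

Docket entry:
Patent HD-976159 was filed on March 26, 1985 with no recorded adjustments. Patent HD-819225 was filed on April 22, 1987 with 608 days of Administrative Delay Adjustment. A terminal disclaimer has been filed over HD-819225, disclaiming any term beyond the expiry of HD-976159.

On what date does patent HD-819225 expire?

Natural term of HD-819225:
  Base: filing + 24 years → 22 April 2011.
  Administrative Delay Adjustment: +608 days → 20 December 2012.
Expiry of referenced patent HD-976159:
  Base: filing + 24 years → 26 March 2009.
Terminal disclaimer: HD-819225 expires on the earlier of 20 December 2012 and 26 March 2009.

March 26, 2009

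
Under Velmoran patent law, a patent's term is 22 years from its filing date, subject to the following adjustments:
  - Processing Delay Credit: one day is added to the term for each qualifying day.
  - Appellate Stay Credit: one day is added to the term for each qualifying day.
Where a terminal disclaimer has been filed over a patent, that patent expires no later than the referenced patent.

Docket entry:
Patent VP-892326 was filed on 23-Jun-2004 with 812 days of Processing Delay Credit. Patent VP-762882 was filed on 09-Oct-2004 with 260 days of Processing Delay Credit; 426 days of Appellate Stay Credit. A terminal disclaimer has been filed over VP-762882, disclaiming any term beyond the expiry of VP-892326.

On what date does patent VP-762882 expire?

August 25, 2028

Natural term of VP-762882:
  Base: filing + 22 years → 9 October 2026.
  Processing Delay Credit: +260 days → 26 June 2027.
  Appellate Stay Credit: +426 days → 25 August 2028.
Expiry of referenced patent VP-892326:
  Base: filing + 22 years → 23 June 2026.
  Processing Delay Credit: +812 days → 12 September 2028.
Terminal disclaimer: VP-762882 expires on the earlier of 25 August 2028 and 12 September 2028.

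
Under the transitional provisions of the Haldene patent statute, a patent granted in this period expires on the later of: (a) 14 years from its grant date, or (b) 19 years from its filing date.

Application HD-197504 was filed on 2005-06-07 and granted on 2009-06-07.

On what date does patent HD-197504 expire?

June 7, 2024

(a) grant + 14 years → 7 June 2023.
(b) filing + 19 years → 7 June 2024.
Later of the two: 7 June 2024.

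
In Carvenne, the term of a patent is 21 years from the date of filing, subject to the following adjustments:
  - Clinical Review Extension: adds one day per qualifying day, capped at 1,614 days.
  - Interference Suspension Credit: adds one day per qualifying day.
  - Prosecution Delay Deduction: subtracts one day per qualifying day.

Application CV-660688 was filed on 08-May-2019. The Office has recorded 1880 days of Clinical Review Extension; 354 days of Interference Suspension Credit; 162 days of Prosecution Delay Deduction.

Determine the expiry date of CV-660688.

2045-04-18

Base term: filing date + 21 years → 8 May 2040.
Clinical Review Extension: 1880 days claimed exceeds the 1614-day cap, so +1614 days → 8 October 2044.
Interference Suspension Credit: +354 days → 27 September 2045.
Prosecution Delay Deduction: −162 days → 18 April 2045.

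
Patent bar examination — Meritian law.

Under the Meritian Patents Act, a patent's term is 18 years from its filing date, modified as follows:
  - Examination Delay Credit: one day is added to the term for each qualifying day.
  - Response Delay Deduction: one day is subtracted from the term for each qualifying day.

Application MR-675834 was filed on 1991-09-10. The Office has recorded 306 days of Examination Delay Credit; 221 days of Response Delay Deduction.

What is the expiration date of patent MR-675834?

December 4, 2009

Base term: filing date + 18 years → 10 September 2009.
Examination Delay Credit: +306 days → 13 July 2010.
Response Delay Deduction: −221 days → 4 December 2009.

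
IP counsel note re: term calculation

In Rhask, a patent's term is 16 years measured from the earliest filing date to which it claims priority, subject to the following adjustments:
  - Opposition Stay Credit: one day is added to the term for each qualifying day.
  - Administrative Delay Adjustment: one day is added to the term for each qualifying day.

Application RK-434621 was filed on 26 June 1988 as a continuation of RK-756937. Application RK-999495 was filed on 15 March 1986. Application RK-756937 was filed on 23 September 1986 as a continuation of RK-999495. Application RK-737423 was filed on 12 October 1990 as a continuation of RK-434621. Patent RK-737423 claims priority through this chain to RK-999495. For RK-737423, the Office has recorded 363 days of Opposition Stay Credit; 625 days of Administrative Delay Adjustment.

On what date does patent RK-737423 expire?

November 27, 2004

Earliest priority filing: 15 March 1986.
Base term: 15 March 1986 + 16 years → 15 March 2002.
Opposition Stay Credit: +363 days → 13 March 2003.
Administrative Delay Adjustment: +625 days → 27 November 2004.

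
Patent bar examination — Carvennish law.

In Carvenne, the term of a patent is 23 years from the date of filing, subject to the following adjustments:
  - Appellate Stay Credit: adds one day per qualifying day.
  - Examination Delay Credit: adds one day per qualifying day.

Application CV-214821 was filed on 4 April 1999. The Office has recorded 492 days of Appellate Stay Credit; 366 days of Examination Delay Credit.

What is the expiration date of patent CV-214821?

Base term: filing date + 23 years → 4 April 2022.
Appellate Stay Credit: +492 days → 9 August 2023.
Examination Delay Credit: +366 days → 9 August 2024.

2024-08-09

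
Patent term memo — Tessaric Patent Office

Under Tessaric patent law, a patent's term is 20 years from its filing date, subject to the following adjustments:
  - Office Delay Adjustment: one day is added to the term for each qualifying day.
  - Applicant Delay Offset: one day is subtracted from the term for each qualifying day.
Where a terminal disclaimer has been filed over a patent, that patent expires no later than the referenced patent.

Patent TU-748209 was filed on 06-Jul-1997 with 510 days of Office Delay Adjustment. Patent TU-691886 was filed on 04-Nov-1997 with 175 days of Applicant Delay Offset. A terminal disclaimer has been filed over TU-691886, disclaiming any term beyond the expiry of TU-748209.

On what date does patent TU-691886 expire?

May 13, 2017

Natural term of TU-691886:
  Base: filing + 20 years → 4 November 2017.
  Applicant Delay Offset: −175 days → 13 May 2017.
Expiry of referenced patent TU-748209:
  Base: filing + 20 years → 6 July 2017.
  Office Delay Adjustment: +510 days → 28 November 2018.
Terminal disclaimer: TU-691886 expires on the earlier of 13 May 2017 and 28 November 2018.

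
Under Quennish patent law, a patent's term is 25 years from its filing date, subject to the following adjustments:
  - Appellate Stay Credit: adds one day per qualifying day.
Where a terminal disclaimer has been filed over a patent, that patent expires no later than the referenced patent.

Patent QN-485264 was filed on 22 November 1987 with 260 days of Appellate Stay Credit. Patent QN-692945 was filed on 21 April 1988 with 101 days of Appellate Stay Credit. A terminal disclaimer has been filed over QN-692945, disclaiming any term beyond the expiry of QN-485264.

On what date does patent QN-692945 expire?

Natural term of QN-692945:
  Base: filing + 25 years → 21 April 2013.
  Appellate Stay Credit: +101 days → 31 July 2013.
Expiry of referenced patent QN-485264:
  Base: filing + 25 years → 22 November 2012.
  Appellate Stay Credit: +260 days → 9 August 2013.
Terminal disclaimer: QN-692945 expires on the earlier of 31 July 2013 and 9 August 2013.

2013-07-31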